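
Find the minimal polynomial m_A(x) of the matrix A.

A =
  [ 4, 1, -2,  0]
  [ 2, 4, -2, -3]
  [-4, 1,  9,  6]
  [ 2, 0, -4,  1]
x^4 - 18*x^3 + 121*x^2 - 360*x + 400

The characteristic polynomial is χ_A(x) = (x - 5)^2*(x - 4)^2, so the eigenvalues are known. The minimal polynomial is
  m_A(x) = Π_λ (x − λ)^{k_λ}
where k_λ is the size of the *largest* Jordan block for λ (equivalently, the smallest k with (A − λI)^k v = 0 for every generalised eigenvector v of λ).

  λ = 4: largest Jordan block has size 2, contributing (x − 4)^2
  λ = 5: largest Jordan block has size 2, contributing (x − 5)^2

So m_A(x) = (x - 5)^2*(x - 4)^2 = x^4 - 18*x^3 + 121*x^2 - 360*x + 400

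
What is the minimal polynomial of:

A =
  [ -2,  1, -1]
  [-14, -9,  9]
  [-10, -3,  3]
x^3 + 8*x^2 + 16*x

The characteristic polynomial is χ_A(x) = x*(x + 4)^2, so the eigenvalues are known. The minimal polynomial is
  m_A(x) = Π_λ (x − λ)^{k_λ}
where k_λ is the size of the *largest* Jordan block for λ (equivalently, the smallest k with (A − λI)^k v = 0 for every generalised eigenvector v of λ).

  λ = -4: largest Jordan block has size 2, contributing (x + 4)^2
  λ = 0: largest Jordan block has size 1, contributing (x − 0)

So m_A(x) = x*(x + 4)^2 = x^3 + 8*x^2 + 16*x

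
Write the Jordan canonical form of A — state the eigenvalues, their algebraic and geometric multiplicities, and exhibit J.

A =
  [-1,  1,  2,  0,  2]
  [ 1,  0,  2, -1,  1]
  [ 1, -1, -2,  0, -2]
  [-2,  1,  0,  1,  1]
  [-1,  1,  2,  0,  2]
J_3(0) ⊕ J_1(0) ⊕ J_1(0)

The characteristic polynomial is
  det(x·I − A) = x^5

Eigenvalues and multiplicities (the geometric multiplicity of λ is n − rank(A − λI), which equals the number of Jordan blocks for λ):
  λ = 0: algebraic multiplicity = 5, geometric multiplicity = 3

Determining the block sizes for each eigenvalue:
  λ = 0: with am = 5 and gm = 3, the partition is not yet determined (e.g. several partitions of 5 into 3 parts exist). Let N = A − (0)·I. Computing rank(N^1) = 2, rank(N^2) = 1, rank(N^3) = 0; the number of blocks of size ≥ j is rank(N^{j−1}) − rank(N^j), giving [3, 1, 1]. So we have 1 block(s) of size 3, 2 block(s) of size 1 → block sizes [3, 1, 1]

Assembling the blocks gives a Jordan form
J =
  [0, 1, 0, 0, 0]
  [0, 0, 1, 0, 0]
  [0, 0, 0, 0, 0]
  [0, 0, 0, 0, 0]
  [0, 0, 0, 0, 0]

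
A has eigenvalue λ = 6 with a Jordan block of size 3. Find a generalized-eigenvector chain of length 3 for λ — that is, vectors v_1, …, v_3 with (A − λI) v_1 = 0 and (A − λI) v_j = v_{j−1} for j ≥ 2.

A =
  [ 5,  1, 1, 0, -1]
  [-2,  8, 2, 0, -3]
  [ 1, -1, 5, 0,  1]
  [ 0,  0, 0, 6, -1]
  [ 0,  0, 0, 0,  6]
A Jordan chain for λ = 6 of length 3:
v_1 = (-1, -2, 1, 0, 0)ᵀ
v_2 = (-1, -3, 1, -1, 0)ᵀ
v_3 = (0, 0, 0, 0, 1)ᵀ

Let N = A − (6)·I. We want v_3 with N^3 v_3 = 0 but N^2 v_3 ≠ 0; then v_{j-1} := N · v_j for j = 3, …, 2.

Pick v_3 = (0, 0, 0, 0, 1)ᵀ.
Then v_2 = N · v_3 = (-1, -3, 1, -1, 0)ᵀ.
Then v_1 = N · v_2 = (-1, -2, 1, 0, 0)ᵀ.

Sanity check: (A − (6)·I) v_1 = (0, 0, 0, 0, 0)ᵀ = 0. ✓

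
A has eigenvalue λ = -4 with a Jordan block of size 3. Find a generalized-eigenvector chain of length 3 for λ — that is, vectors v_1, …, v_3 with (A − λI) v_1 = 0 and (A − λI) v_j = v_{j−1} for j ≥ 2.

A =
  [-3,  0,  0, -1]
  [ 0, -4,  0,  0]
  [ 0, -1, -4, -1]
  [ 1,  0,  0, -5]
A Jordan chain for λ = -4 of length 3:
v_1 = (0, 0, -1, 0)ᵀ
v_2 = (1, 0, 0, 1)ᵀ
v_3 = (1, 0, 0, 0)ᵀ

Let N = A − (-4)·I. We want v_3 with N^3 v_3 = 0 but N^2 v_3 ≠ 0; then v_{j-1} := N · v_j for j = 3, …, 2.

Pick v_3 = (1, 0, 0, 0)ᵀ.
Then v_2 = N · v_3 = (1, 0, 0, 1)ᵀ.
Then v_1 = N · v_2 = (0, 0, -1, 0)ᵀ.

Sanity check: (A − (-4)·I) v_1 = (0, 0, 0, 0)ᵀ = 0. ✓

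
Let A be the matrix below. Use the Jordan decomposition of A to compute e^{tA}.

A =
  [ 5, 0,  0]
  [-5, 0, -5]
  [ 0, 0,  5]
e^{tA} =
  [exp(5*t), 0, 0]
  [1 - exp(5*t), 1, 1 - exp(5*t)]
  [0, 0, exp(5*t)]

Strategy: write A = P · J · P⁻¹ where J is a Jordan canonical form, so e^{tA} = P · e^{tJ} · P⁻¹, and e^{tJ} can be computed block-by-block.

A has Jordan form
J =
  [0, 0, 0]
  [0, 5, 0]
  [0, 0, 5]
(up to reordering of blocks).

Per-block formulas:
  For a 1×1 block at λ = 0: exp(t · [0]) = [e^(0t)].
  For a 1×1 block at λ = 5: exp(t · [5]) = [e^(5t)].

After assembling e^{tJ} and conjugating by P, we get:

e^{tA} =
  [exp(5*t), 0, 0]
  [1 - exp(5*t), 1, 1 - exp(5*t)]
  [0, 0, exp(5*t)]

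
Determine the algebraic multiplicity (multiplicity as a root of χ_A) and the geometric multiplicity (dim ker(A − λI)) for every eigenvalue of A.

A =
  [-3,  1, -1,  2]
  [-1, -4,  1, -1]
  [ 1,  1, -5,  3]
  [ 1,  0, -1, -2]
λ = -4: alg = 2, geom = 1; λ = -3: alg = 2, geom = 1

Step 1 — factor the characteristic polynomial to read off the algebraic multiplicities:
  χ_A(x) = (x + 3)^2*(x + 4)^2

Step 2 — compute geometric multiplicities via the rank-nullity identity g(λ) = n − rank(A − λI):
  rank(A − (-4)·I) = 3, so dim ker(A − (-4)·I) = n − 3 = 1
  rank(A − (-3)·I) = 3, so dim ker(A − (-3)·I) = n − 3 = 1

Summary:
  λ = -4: algebraic multiplicity = 2, geometric multiplicity = 1
  λ = -3: algebraic multiplicity = 2, geometric multiplicity = 1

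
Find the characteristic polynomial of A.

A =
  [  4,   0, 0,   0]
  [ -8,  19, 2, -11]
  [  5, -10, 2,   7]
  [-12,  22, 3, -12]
x^4 - 13*x^3 + 63*x^2 - 135*x + 108

Expanding det(x·I − A) (e.g. by cofactor expansion or by noting that A is similar to its Jordan form J, which has the same characteristic polynomial as A) gives
  χ_A(x) = x^4 - 13*x^3 + 63*x^2 - 135*x + 108
which factors as (x - 4)*(x - 3)^3. The eigenvalues (with algebraic multiplicities) are λ = 3 with multiplicity 3, λ = 4 with multiplicity 1.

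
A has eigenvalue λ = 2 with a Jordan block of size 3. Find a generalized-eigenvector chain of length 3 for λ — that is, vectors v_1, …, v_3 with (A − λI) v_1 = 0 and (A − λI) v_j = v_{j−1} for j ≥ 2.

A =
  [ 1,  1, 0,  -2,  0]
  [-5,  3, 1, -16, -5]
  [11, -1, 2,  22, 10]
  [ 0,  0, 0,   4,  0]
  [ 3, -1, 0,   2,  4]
A Jordan chain for λ = 2 of length 3:
v_1 = (1, 1, -1, 0, -1)ᵀ
v_2 = (0, 1, 0, 0, 0)ᵀ
v_3 = (0, 0, 1, 0, 0)ᵀ

Let N = A − (2)·I. We want v_3 with N^3 v_3 = 0 but N^2 v_3 ≠ 0; then v_{j-1} := N · v_j for j = 3, …, 2.

Pick v_3 = (0, 0, 1, 0, 0)ᵀ.
Then v_2 = N · v_3 = (0, 1, 0, 0, 0)ᵀ.
Then v_1 = N · v_2 = (1, 1, -1, 0, -1)ᵀ.

Sanity check: (A − (2)·I) v_1 = (0, 0, 0, 0, 0)ᵀ = 0. ✓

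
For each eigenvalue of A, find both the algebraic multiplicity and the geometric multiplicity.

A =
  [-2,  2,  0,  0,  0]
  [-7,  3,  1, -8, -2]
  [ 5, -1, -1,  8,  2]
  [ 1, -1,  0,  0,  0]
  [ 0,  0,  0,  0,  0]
λ = 0: alg = 5, geom = 3

Step 1 — factor the characteristic polynomial to read off the algebraic multiplicities:
  χ_A(x) = x^5

Step 2 — compute geometric multiplicities via the rank-nullity identity g(λ) = n − rank(A − λI):
  rank(A − (0)·I) = 2, so dim ker(A − (0)·I) = n − 2 = 3

Summary:
  λ = 0: algebraic multiplicity = 5, geometric multiplicity = 3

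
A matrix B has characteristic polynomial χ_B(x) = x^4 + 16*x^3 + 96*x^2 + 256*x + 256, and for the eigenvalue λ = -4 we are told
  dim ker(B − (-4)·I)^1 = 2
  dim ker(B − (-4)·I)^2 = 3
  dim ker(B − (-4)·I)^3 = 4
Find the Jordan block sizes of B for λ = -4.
Block sizes for λ = -4: [3, 1]

From the dimensions of kernels of powers, the number of Jordan blocks of size at least j is d_j − d_{j−1} where d_j = dim ker(N^j) (with d_0 = 0). Computing the differences gives [2, 1, 1].
The number of blocks of size exactly k is (#blocks of size ≥ k) − (#blocks of size ≥ k + 1), so the partition is: 1 block(s) of size 1, 1 block(s) of size 3.
In nonincreasing order the block sizes are [3, 1].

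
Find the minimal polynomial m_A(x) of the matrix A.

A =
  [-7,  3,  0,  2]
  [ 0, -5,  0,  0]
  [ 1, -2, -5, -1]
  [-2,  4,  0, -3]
x^3 + 15*x^2 + 75*x + 125

The characteristic polynomial is χ_A(x) = (x + 5)^4, so the eigenvalues are known. The minimal polynomial is
  m_A(x) = Π_λ (x − λ)^{k_λ}
where k_λ is the size of the *largest* Jordan block for λ (equivalently, the smallest k with (A − λI)^k v = 0 for every generalised eigenvector v of λ).

  λ = -5: largest Jordan block has size 3, contributing (x + 5)^3

So m_A(x) = (x + 5)^3 = x^3 + 15*x^2 + 75*x + 125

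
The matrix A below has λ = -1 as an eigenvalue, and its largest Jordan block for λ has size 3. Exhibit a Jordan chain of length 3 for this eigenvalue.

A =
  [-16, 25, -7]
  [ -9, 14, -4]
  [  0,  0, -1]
A Jordan chain for λ = -1 of length 3:
v_1 = (5, 3, 0)ᵀ
v_2 = (-7, -4, 0)ᵀ
v_3 = (0, 0, 1)ᵀ

Let N = A − (-1)·I. We want v_3 with N^3 v_3 = 0 but N^2 v_3 ≠ 0; then v_{j-1} := N · v_j for j = 3, …, 2.

Pick v_3 = (0, 0, 1)ᵀ.
Then v_2 = N · v_3 = (-7, -4, 0)ᵀ.
Then v_1 = N · v_2 = (5, 3, 0)ᵀ.

Sanity check: (A − (-1)·I) v_1 = (0, 0, 0)ᵀ = 0. ✓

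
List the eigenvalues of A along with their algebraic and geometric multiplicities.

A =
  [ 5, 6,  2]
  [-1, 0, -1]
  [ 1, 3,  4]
λ = 3: alg = 3, geom = 2

Step 1 — factor the characteristic polynomial to read off the algebraic multiplicities:
  χ_A(x) = (x - 3)^3

Step 2 — compute geometric multiplicities via the rank-nullity identity g(λ) = n − rank(A − λI):
  rank(A − (3)·I) = 1, so dim ker(A − (3)·I) = n − 1 = 2

Summary:
  λ = 3: algebraic multiplicity = 3, geometric multiplicity = 2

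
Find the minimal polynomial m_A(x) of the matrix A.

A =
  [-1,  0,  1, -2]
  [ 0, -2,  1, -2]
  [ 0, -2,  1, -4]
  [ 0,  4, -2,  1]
x^4 + x^3 - x^2 - x

The characteristic polynomial is χ_A(x) = x*(x - 1)*(x + 1)^2, so the eigenvalues are known. The minimal polynomial is
  m_A(x) = Π_λ (x − λ)^{k_λ}
where k_λ is the size of the *largest* Jordan block for λ (equivalently, the smallest k with (A − λI)^k v = 0 for every generalised eigenvector v of λ).

  λ = -1: largest Jordan block has size 2, contributing (x + 1)^2
  λ = 0: largest Jordan block has size 1, contributing (x − 0)
  λ = 1: largest Jordan block has size 1, contributing (x − 1)

So m_A(x) = x*(x - 1)*(x + 1)^2 = x^4 + x^3 - x^2 - x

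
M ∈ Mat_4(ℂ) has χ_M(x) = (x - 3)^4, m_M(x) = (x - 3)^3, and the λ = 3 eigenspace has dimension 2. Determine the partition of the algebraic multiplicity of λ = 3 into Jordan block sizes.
Block sizes for λ = 3: [3, 1]

Step 1 — from the characteristic polynomial, algebraic multiplicity of λ = 3 is 4. From dim ker(M − (3)·I) = 2, there are exactly 2 Jordan blocks for λ = 3.
Step 2 — from the minimal polynomial, the factor (x − 3)^3 tells us the largest block for λ = 3 has size 3.
Step 3 — with total size 4, 2 blocks, and largest block 3, the block sizes (in nonincreasing order) are [3, 1].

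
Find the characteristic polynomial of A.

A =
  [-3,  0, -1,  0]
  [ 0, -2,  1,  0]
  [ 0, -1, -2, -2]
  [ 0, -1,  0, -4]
x^4 + 11*x^3 + 45*x^2 + 81*x + 54

Expanding det(x·I − A) (e.g. by cofactor expansion or by noting that A is similar to its Jordan form J, which has the same characteristic polynomial as A) gives
  χ_A(x) = x^4 + 11*x^3 + 45*x^2 + 81*x + 54
which factors as (x + 2)*(x + 3)^3. The eigenvalues (with algebraic multiplicities) are λ = -3 with multiplicity 3, λ = -2 with multiplicity 1.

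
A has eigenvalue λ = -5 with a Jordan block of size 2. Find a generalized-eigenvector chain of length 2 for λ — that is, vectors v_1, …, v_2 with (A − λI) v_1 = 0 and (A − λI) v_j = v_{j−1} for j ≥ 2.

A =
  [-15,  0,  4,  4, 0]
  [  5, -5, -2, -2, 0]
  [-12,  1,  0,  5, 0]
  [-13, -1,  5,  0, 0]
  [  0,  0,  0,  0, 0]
A Jordan chain for λ = -5 of length 2:
v_1 = (-10, 5, -12, -13, 0)ᵀ
v_2 = (1, 0, 0, 0, 0)ᵀ

Let N = A − (-5)·I. We want v_2 with N^2 v_2 = 0 but N^1 v_2 ≠ 0; then v_{j-1} := N · v_j for j = 2, …, 2.

Pick v_2 = (1, 0, 0, 0, 0)ᵀ.
Then v_1 = N · v_2 = (-10, 5, -12, -13, 0)ᵀ.

Sanity check: (A − (-5)·I) v_1 = (0, 0, 0, 0, 0)ᵀ = 0. ✓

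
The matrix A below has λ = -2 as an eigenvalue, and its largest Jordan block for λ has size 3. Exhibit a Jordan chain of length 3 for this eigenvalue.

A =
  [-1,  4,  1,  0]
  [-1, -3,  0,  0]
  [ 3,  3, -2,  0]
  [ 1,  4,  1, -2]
A Jordan chain for λ = -2 of length 3:
v_1 = (3, -3, 9, 3)ᵀ
v_2 = (4, -1, 3, 4)ᵀ
v_3 = (0, 1, 0, 0)ᵀ

Let N = A − (-2)·I. We want v_3 with N^3 v_3 = 0 but N^2 v_3 ≠ 0; then v_{j-1} := N · v_j for j = 3, …, 2.

Pick v_3 = (0, 1, 0, 0)ᵀ.
Then v_2 = N · v_3 = (4, -1, 3, 4)ᵀ.
Then v_1 = N · v_2 = (3, -3, 9, 3)ᵀ.

Sanity check: (A − (-2)·I) v_1 = (0, 0, 0, 0)ᵀ = 0. ✓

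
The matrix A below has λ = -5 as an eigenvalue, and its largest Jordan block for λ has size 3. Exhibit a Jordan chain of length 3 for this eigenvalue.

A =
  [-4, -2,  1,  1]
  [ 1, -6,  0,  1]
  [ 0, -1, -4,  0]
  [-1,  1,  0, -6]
A Jordan chain for λ = -5 of length 3:
v_1 = (-2, -1, -1, 1)ᵀ
v_2 = (1, 1, 0, -1)ᵀ
v_3 = (1, 0, 0, 0)ᵀ

Let N = A − (-5)·I. We want v_3 with N^3 v_3 = 0 but N^2 v_3 ≠ 0; then v_{j-1} := N · v_j for j = 3, …, 2.

Pick v_3 = (1, 0, 0, 0)ᵀ.
Then v_2 = N · v_3 = (1, 1, 0, -1)ᵀ.
Then v_1 = N · v_2 = (-2, -1, -1, 1)ᵀ.

Sanity check: (A − (-5)·I) v_1 = (0, 0, 0, 0)ᵀ = 0. ✓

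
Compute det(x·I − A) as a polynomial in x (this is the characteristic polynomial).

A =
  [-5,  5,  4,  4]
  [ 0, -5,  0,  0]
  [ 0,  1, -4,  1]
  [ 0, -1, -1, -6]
x^4 + 20*x^3 + 150*x^2 + 500*x + 625

Expanding det(x·I − A) (e.g. by cofactor expansion or by noting that A is similar to its Jordan form J, which has the same characteristic polynomial as A) gives
  χ_A(x) = x^4 + 20*x^3 + 150*x^2 + 500*x + 625
which factors as (x + 5)^4. The eigenvalues (with algebraic multiplicities) are λ = -5 with multiplicity 4.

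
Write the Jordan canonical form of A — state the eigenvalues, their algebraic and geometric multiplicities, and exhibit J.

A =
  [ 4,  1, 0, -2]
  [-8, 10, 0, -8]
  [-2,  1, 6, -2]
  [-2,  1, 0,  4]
J_2(6) ⊕ J_1(6) ⊕ J_1(6)

The characteristic polynomial is
  det(x·I − A) = x^4 - 24*x^3 + 216*x^2 - 864*x + 1296 = (x - 6)^4

Eigenvalues and multiplicities (the geometric multiplicity of λ is n − rank(A − λI), which equals the number of Jordan blocks for λ):
  λ = 6: algebraic multiplicity = 4, geometric multiplicity = 3

Determining the block sizes for each eigenvalue:
  λ = 6: 3 blocks summing to 4 forces exactly one block of size 2 and the rest size 1 → block sizes [2, 1, 1]

Assembling the blocks gives a Jordan form
J =
  [6, 1, 0, 0]
  [0, 6, 0, 0]
  [0, 0, 6, 0]
  [0, 0, 0, 6]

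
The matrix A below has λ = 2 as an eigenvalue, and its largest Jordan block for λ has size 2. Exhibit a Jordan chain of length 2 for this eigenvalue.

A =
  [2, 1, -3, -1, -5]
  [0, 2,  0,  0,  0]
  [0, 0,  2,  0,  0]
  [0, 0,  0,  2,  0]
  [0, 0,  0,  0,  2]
A Jordan chain for λ = 2 of length 2:
v_1 = (1, 0, 0, 0, 0)ᵀ
v_2 = (0, 1, 0, 0, 0)ᵀ

Let N = A − (2)·I. We want v_2 with N^2 v_2 = 0 but N^1 v_2 ≠ 0; then v_{j-1} := N · v_j for j = 2, …, 2.

Pick v_2 = (0, 1, 0, 0, 0)ᵀ.
Then v_1 = N · v_2 = (1, 0, 0, 0, 0)ᵀ.

Sanity check: (A − (2)·I) v_1 = (0, 0, 0, 0, 0)ᵀ = 0. ✓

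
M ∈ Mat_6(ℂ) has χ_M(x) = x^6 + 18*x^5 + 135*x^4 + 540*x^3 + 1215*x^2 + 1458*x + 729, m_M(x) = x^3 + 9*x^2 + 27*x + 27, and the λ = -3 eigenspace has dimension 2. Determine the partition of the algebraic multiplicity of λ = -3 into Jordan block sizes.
Block sizes for λ = -3: [3, 3]

Step 1 — from the characteristic polynomial, algebraic multiplicity of λ = -3 is 6. From dim ker(M − (-3)·I) = 2, there are exactly 2 Jordan blocks for λ = -3.
Step 2 — from the minimal polynomial, the factor (x + 3)^3 tells us the largest block for λ = -3 has size 3.
Step 3 — with total size 6, 2 blocks, and largest block 3, the block sizes (in nonincreasing order) are [3, 3].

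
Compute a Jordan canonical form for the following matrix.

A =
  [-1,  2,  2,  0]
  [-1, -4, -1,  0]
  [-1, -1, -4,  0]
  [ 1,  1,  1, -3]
J_2(-3) ⊕ J_1(-3) ⊕ J_1(-3)

The characteristic polynomial is
  det(x·I − A) = x^4 + 12*x^3 + 54*x^2 + 108*x + 81 = (x + 3)^4

Eigenvalues and multiplicities (the geometric multiplicity of λ is n − rank(A − λI), which equals the number of Jordan blocks for λ):
  λ = -3: algebraic multiplicity = 4, geometric multiplicity = 3

Determining the block sizes for each eigenvalue:
  λ = -3: 3 blocks summing to 4 forces exactly one block of size 2 and the rest size 1 → block sizes [2, 1, 1]

Assembling the blocks gives a Jordan form
J =
  [-3,  1,  0,  0]
  [ 0, -3,  0,  0]
  [ 0,  0, -3,  0]
  [ 0,  0,  0, -3]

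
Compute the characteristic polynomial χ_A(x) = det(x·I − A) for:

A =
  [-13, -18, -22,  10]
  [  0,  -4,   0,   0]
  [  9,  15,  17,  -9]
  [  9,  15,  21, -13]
x^4 + 13*x^3 + 60*x^2 + 112*x + 64

Expanding det(x·I − A) (e.g. by cofactor expansion or by noting that A is similar to its Jordan form J, which has the same characteristic polynomial as A) gives
  χ_A(x) = x^4 + 13*x^3 + 60*x^2 + 112*x + 64
which factors as (x + 1)*(x + 4)^3. The eigenvalues (with algebraic multiplicities) are λ = -4 with multiplicity 3, λ = -1 with multiplicity 1.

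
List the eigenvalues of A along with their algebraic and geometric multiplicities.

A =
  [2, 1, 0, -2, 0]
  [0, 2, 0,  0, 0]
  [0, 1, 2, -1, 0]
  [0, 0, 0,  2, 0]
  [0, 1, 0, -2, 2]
λ = 2: alg = 5, geom = 3

Step 1 — factor the characteristic polynomial to read off the algebraic multiplicities:
  χ_A(x) = (x - 2)^5

Step 2 — compute geometric multiplicities via the rank-nullity identity g(λ) = n − rank(A − λI):
  rank(A − (2)·I) = 2, so dim ker(A − (2)·I) = n − 2 = 3

Summary:
  λ = 2: algebraic multiplicity = 5, geometric multiplicity = 3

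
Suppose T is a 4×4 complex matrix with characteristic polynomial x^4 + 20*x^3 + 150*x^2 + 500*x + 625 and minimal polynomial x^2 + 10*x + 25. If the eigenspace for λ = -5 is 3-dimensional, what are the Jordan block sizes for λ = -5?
Block sizes for λ = -5: [2, 1, 1]

Step 1 — from the characteristic polynomial, algebraic multiplicity of λ = -5 is 4. From dim ker(T − (-5)·I) = 3, there are exactly 3 Jordan blocks for λ = -5.
Step 2 — from the minimal polynomial, the factor (x + 5)^2 tells us the largest block for λ = -5 has size 2.
Step 3 — with total size 4, 3 blocks, and largest block 2, the block sizes (in nonincreasing order) are [2, 1, 1].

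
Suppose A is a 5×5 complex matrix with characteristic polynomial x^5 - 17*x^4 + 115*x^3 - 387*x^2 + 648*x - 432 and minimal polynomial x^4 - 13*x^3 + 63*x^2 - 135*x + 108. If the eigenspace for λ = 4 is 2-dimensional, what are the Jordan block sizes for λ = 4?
Block sizes for λ = 4: [1, 1]

Step 1 — from the characteristic polynomial, algebraic multiplicity of λ = 4 is 2. From dim ker(A − (4)·I) = 2, there are exactly 2 Jordan blocks for λ = 4.
Step 2 — from the minimal polynomial, the factor (x − 4) tells us the largest block for λ = 4 has size 1.
Step 3 — with total size 2, 2 blocks, and largest block 1, the block sizes (in nonincreasing order) are [1, 1].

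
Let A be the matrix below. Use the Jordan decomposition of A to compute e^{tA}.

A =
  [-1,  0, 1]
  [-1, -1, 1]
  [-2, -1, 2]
e^{tA} =
  [-t^2/2 - t + 1, -t^2/2, t^2/2 + t]
  [-t, 1 - t, t]
  [-t^2/2 - 2*t, -t^2/2 - t, t^2/2 + 2*t + 1]

Strategy: write A = P · J · P⁻¹ where J is a Jordan canonical form, so e^{tA} = P · e^{tJ} · P⁻¹, and e^{tJ} can be computed block-by-block.

A has Jordan form
J =
  [0, 1, 0]
  [0, 0, 1]
  [0, 0, 0]
(up to reordering of blocks).

Per-block formulas:
  For a 3×3 Jordan block J_3(0): exp(t · J_3(0)) = e^(0t)·(I + t·N + (t^2/2)·N^2), where N is the 3×3 nilpotent shift.

After assembling e^{tJ} and conjugating by P, we get:

e^{tA} =
  [-t^2/2 - t + 1, -t^2/2, t^2/2 + t]
  [-t, 1 - t, t]
  [-t^2/2 - 2*t, -t^2/2 - t, t^2/2 + 2*t + 1]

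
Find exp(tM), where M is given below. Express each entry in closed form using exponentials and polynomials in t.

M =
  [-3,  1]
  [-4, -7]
e^{tM} =
  [2*t*exp(-5*t) + exp(-5*t), t*exp(-5*t)]
  [-4*t*exp(-5*t), -2*t*exp(-5*t) + exp(-5*t)]

Strategy: write M = P · J · P⁻¹ where J is a Jordan canonical form, so e^{tM} = P · e^{tJ} · P⁻¹, and e^{tJ} can be computed block-by-block.

M has Jordan form
J =
  [-5,  1]
  [ 0, -5]
(up to reordering of blocks).

Per-block formulas:
  For a 2×2 Jordan block J_2(-5): exp(t · J_2(-5)) = e^(-5t)·(I + t·N), where N is the 2×2 nilpotent shift.

After assembling e^{tJ} and conjugating by P, we get:

e^{tM} =
  [2*t*exp(-5*t) + exp(-5*t), t*exp(-5*t)]
  [-4*t*exp(-5*t), -2*t*exp(-5*t) + exp(-5*t)]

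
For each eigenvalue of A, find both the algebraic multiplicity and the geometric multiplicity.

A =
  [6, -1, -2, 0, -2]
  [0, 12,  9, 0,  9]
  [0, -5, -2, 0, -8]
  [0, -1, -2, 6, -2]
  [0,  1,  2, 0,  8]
λ = 6: alg = 5, geom = 3

Step 1 — factor the characteristic polynomial to read off the algebraic multiplicities:
  χ_A(x) = (x - 6)^5

Step 2 — compute geometric multiplicities via the rank-nullity identity g(λ) = n − rank(A − λI):
  rank(A − (6)·I) = 2, so dim ker(A − (6)·I) = n − 2 = 3

Summary:
  λ = 6: algebraic multiplicity = 5, geometric multiplicity = 3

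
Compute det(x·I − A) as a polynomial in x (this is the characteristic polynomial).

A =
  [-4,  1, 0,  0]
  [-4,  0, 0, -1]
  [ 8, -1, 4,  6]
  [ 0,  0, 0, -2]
x^4 + 2*x^3 - 12*x^2 - 40*x - 32

Expanding det(x·I − A) (e.g. by cofactor expansion or by noting that A is similar to its Jordan form J, which has the same characteristic polynomial as A) gives
  χ_A(x) = x^4 + 2*x^3 - 12*x^2 - 40*x - 32
which factors as (x - 4)*(x + 2)^3. The eigenvalues (with algebraic multiplicities) are λ = -2 with multiplicity 3, λ = 4 with multiplicity 1.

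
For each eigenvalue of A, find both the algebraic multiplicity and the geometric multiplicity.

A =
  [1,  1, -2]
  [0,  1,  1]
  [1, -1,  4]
λ = 2: alg = 3, geom = 1

Step 1 — factor the characteristic polynomial to read off the algebraic multiplicities:
  χ_A(x) = (x - 2)^3

Step 2 — compute geometric multiplicities via the rank-nullity identity g(λ) = n − rank(A − λI):
  rank(A − (2)·I) = 2, so dim ker(A − (2)·I) = n − 2 = 1

Summary:
  λ = 2: algebraic multiplicity = 3, geometric multiplicity = 1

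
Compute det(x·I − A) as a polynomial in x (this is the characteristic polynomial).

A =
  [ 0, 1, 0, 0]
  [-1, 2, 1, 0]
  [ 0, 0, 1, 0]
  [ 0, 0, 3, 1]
x^4 - 4*x^3 + 6*x^2 - 4*x + 1

Expanding det(x·I − A) (e.g. by cofactor expansion or by noting that A is similar to its Jordan form J, which has the same characteristic polynomial as A) gives
  χ_A(x) = x^4 - 4*x^3 + 6*x^2 - 4*x + 1
which factors as (x - 1)^4. The eigenvalues (with algebraic multiplicities) are λ = 1 with multiplicity 4.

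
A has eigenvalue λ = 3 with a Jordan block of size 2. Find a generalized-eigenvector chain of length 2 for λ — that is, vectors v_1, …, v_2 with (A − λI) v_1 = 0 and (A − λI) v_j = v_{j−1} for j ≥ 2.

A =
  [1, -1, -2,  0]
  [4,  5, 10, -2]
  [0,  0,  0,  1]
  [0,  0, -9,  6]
A Jordan chain for λ = 3 of length 2:
v_1 = (-2, 4, 0, 0)ᵀ
v_2 = (1, 0, 0, 0)ᵀ

Let N = A − (3)·I. We want v_2 with N^2 v_2 = 0 but N^1 v_2 ≠ 0; then v_{j-1} := N · v_j for j = 2, …, 2.

Pick v_2 = (1, 0, 0, 0)ᵀ.
Then v_1 = N · v_2 = (-2, 4, 0, 0)ᵀ.

Sanity check: (A − (3)·I) v_1 = (0, 0, 0, 0)ᵀ = 0. ✓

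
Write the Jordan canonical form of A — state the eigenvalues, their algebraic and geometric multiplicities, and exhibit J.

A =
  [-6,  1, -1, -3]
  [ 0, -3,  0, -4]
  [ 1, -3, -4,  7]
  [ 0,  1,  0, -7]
J_3(-5) ⊕ J_1(-5)

The characteristic polynomial is
  det(x·I − A) = x^4 + 20*x^3 + 150*x^2 + 500*x + 625 = (x + 5)^4

Eigenvalues and multiplicities (the geometric multiplicity of λ is n − rank(A − λI), which equals the number of Jordan blocks for λ):
  λ = -5: algebraic multiplicity = 4, geometric multiplicity = 2

Determining the block sizes for each eigenvalue:
  λ = -5: with am = 4 and gm = 2, the partition is not yet determined (e.g. several partitions of 4 into 2 parts exist). Let N = A − (-5)·I. Computing rank(N^1) = 2, rank(N^2) = 1, rank(N^3) = 0; the number of blocks of size ≥ j is rank(N^{j−1}) − rank(N^j), giving [2, 1, 1]. So we have 1 block(s) of size 3, 1 block(s) of size 1 → block sizes [3, 1]

Assembling the blocks gives a Jordan form
J =
  [-5,  1,  0,  0]
  [ 0, -5,  1,  0]
  [ 0,  0, -5,  0]
  [ 0,  0,  0, -5]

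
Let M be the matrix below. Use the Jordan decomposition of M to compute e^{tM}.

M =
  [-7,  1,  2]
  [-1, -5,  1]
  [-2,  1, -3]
e^{tM} =
  [-t^2*exp(-5*t)/2 - 2*t*exp(-5*t) + exp(-5*t), t*exp(-5*t), t^2*exp(-5*t)/2 + 2*t*exp(-5*t)]
  [-t*exp(-5*t), exp(-5*t), t*exp(-5*t)]
  [-t^2*exp(-5*t)/2 - 2*t*exp(-5*t), t*exp(-5*t), t^2*exp(-5*t)/2 + 2*t*exp(-5*t) + exp(-5*t)]

Strategy: write M = P · J · P⁻¹ where J is a Jordan canonical form, so e^{tM} = P · e^{tJ} · P⁻¹, and e^{tJ} can be computed block-by-block.

M has Jordan form
J =
  [-5,  1,  0]
  [ 0, -5,  1]
  [ 0,  0, -5]
(up to reordering of blocks).

Per-block formulas:
  For a 3×3 Jordan block J_3(-5): exp(t · J_3(-5)) = e^(-5t)·(I + t·N + (t^2/2)·N^2), where N is the 3×3 nilpotent shift.

After assembling e^{tJ} and conjugating by P, we get:

e^{tM} =
  [-t^2*exp(-5*t)/2 - 2*t*exp(-5*t) + exp(-5*t), t*exp(-5*t), t^2*exp(-5*t)/2 + 2*t*exp(-5*t)]
  [-t*exp(-5*t), exp(-5*t), t*exp(-5*t)]
  [-t^2*exp(-5*t)/2 - 2*t*exp(-5*t), t*exp(-5*t), t^2*exp(-5*t)/2 + 2*t*exp(-5*t) + exp(-5*t)]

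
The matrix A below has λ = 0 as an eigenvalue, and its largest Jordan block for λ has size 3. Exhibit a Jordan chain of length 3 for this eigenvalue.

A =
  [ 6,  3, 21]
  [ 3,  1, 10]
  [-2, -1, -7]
A Jordan chain for λ = 0 of length 3:
v_1 = (3, 1, -1)ᵀ
v_2 = (6, 3, -2)ᵀ
v_3 = (1, 0, 0)ᵀ

Let N = A − (0)·I. We want v_3 with N^3 v_3 = 0 but N^2 v_3 ≠ 0; then v_{j-1} := N · v_j for j = 3, …, 2.

Pick v_3 = (1, 0, 0)ᵀ.
Then v_2 = N · v_3 = (6, 3, -2)ᵀ.
Then v_1 = N · v_2 = (3, 1, -1)ᵀ.

Sanity check: (A − (0)·I) v_1 = (0, 0, 0)ᵀ = 0. ✓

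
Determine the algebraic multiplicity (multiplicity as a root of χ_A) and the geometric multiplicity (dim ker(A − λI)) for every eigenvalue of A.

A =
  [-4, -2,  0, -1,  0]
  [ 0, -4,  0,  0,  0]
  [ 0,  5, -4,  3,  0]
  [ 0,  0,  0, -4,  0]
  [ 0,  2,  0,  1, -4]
λ = -4: alg = 5, geom = 3

Step 1 — factor the characteristic polynomial to read off the algebraic multiplicities:
  χ_A(x) = (x + 4)^5

Step 2 — compute geometric multiplicities via the rank-nullity identity g(λ) = n − rank(A − λI):
  rank(A − (-4)·I) = 2, so dim ker(A − (-4)·I) = n − 2 = 3

Summary:
  λ = -4: algebraic multiplicity = 5, geometric multiplicity = 3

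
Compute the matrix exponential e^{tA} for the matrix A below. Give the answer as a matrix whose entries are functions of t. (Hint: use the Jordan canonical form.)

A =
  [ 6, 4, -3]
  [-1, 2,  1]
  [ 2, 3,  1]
e^{tA} =
  [-t^2*exp(3*t)/2 + 3*t*exp(3*t) + exp(3*t), -t^2*exp(3*t)/2 + 4*t*exp(3*t), t^2*exp(3*t)/2 - 3*t*exp(3*t)]
  [-t*exp(3*t), -t*exp(3*t) + exp(3*t), t*exp(3*t)]
  [-t^2*exp(3*t)/2 + 2*t*exp(3*t), -t^2*exp(3*t)/2 + 3*t*exp(3*t), t^2*exp(3*t)/2 - 2*t*exp(3*t) + exp(3*t)]

Strategy: write A = P · J · P⁻¹ where J is a Jordan canonical form, so e^{tA} = P · e^{tJ} · P⁻¹, and e^{tJ} can be computed block-by-block.

A has Jordan form
J =
  [3, 1, 0]
  [0, 3, 1]
  [0, 0, 3]
(up to reordering of blocks).

Per-block formulas:
  For a 3×3 Jordan block J_3(3): exp(t · J_3(3)) = e^(3t)·(I + t·N + (t^2/2)·N^2), where N is the 3×3 nilpotent shift.

After assembling e^{tJ} and conjugating by P, we get:

e^{tA} =
  [-t^2*exp(3*t)/2 + 3*t*exp(3*t) + exp(3*t), -t^2*exp(3*t)/2 + 4*t*exp(3*t), t^2*exp(3*t)/2 - 3*t*exp(3*t)]
  [-t*exp(3*t), -t*exp(3*t) + exp(3*t), t*exp(3*t)]
  [-t^2*exp(3*t)/2 + 2*t*exp(3*t), -t^2*exp(3*t)/2 + 3*t*exp(3*t), t^2*exp(3*t)/2 - 2*t*exp(3*t) + exp(3*t)]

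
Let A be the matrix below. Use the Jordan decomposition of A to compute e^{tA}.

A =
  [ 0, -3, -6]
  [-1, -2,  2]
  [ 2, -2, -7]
e^{tA} =
  [3*t*exp(-3*t) + exp(-3*t), -3*t*exp(-3*t), -6*t*exp(-3*t)]
  [-t*exp(-3*t), t*exp(-3*t) + exp(-3*t), 2*t*exp(-3*t)]
  [2*t*exp(-3*t), -2*t*exp(-3*t), -4*t*exp(-3*t) + exp(-3*t)]

Strategy: write A = P · J · P⁻¹ where J is a Jordan canonical form, so e^{tA} = P · e^{tJ} · P⁻¹, and e^{tJ} can be computed block-by-block.

A has Jordan form
J =
  [-3,  1,  0]
  [ 0, -3,  0]
  [ 0,  0, -3]
(up to reordering of blocks).

Per-block formulas:
  For a 2×2 Jordan block J_2(-3): exp(t · J_2(-3)) = e^(-3t)·(I + t·N), where N is the 2×2 nilpotent shift.
  For a 1×1 block at λ = -3: exp(t · [-3]) = [e^(-3t)].

After assembling e^{tJ} and conjugating by P, we get:

e^{tA} =
  [3*t*exp(-3*t) + exp(-3*t), -3*t*exp(-3*t), -6*t*exp(-3*t)]
  [-t*exp(-3*t), t*exp(-3*t) + exp(-3*t), 2*t*exp(-3*t)]
  [2*t*exp(-3*t), -2*t*exp(-3*t), -4*t*exp(-3*t) + exp(-3*t)]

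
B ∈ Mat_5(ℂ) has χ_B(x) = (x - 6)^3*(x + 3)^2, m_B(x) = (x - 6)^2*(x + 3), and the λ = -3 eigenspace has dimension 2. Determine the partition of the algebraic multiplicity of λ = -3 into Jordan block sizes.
Block sizes for λ = -3: [1, 1]

Step 1 — from the characteristic polynomial, algebraic multiplicity of λ = -3 is 2. From dim ker(B − (-3)·I) = 2, there are exactly 2 Jordan blocks for λ = -3.
Step 2 — from the minimal polynomial, the factor (x + 3) tells us the largest block for λ = -3 has size 1.
Step 3 — with total size 2, 2 blocks, and largest block 1, the block sizes (in nonincreasing order) are [1, 1].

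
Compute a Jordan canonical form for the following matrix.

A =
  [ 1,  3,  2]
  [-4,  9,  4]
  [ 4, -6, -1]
J_2(3) ⊕ J_1(3)

The characteristic polynomial is
  det(x·I − A) = x^3 - 9*x^2 + 27*x - 27 = (x - 3)^3

Eigenvalues and multiplicities (the geometric multiplicity of λ is n − rank(A − λI), which equals the number of Jordan blocks for λ):
  λ = 3: algebraic multiplicity = 3, geometric multiplicity = 2

Determining the block sizes for each eigenvalue:
  λ = 3: 2 blocks summing to 3 forces exactly one block of size 2 and the rest size 1 → block sizes [2, 1]

Assembling the blocks gives a Jordan form
J =
  [3, 1, 0]
  [0, 3, 0]
  [0, 0, 3]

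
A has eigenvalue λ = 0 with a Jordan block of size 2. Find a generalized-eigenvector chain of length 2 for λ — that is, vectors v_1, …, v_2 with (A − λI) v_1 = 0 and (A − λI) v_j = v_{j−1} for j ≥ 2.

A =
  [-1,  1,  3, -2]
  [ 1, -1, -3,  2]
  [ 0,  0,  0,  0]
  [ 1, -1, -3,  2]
A Jordan chain for λ = 0 of length 2:
v_1 = (-1, 1, 0, 1)ᵀ
v_2 = (1, 0, 0, 0)ᵀ

Let N = A − (0)·I. We want v_2 with N^2 v_2 = 0 but N^1 v_2 ≠ 0; then v_{j-1} := N · v_j for j = 2, …, 2.

Pick v_2 = (1, 0, 0, 0)ᵀ.
Then v_1 = N · v_2 = (-1, 1, 0, 1)ᵀ.

Sanity check: (A − (0)·I) v_1 = (0, 0, 0, 0)ᵀ = 0. ✓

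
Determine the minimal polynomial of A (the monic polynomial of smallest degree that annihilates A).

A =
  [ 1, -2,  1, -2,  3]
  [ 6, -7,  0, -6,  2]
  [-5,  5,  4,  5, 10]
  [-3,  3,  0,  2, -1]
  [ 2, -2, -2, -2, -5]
x^3 + 3*x^2 + 3*x + 1

The characteristic polynomial is χ_A(x) = (x + 1)^5, so the eigenvalues are known. The minimal polynomial is
  m_A(x) = Π_λ (x − λ)^{k_λ}
where k_λ is the size of the *largest* Jordan block for λ (equivalently, the smallest k with (A − λI)^k v = 0 for every generalised eigenvector v of λ).

  λ = -1: largest Jordan block has size 3, contributing (x + 1)^3

So m_A(x) = (x + 1)^3 = x^3 + 3*x^2 + 3*x + 1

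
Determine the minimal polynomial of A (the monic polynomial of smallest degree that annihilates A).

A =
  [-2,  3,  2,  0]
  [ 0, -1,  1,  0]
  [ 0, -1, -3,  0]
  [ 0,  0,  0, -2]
x^3 + 6*x^2 + 12*x + 8

The characteristic polynomial is χ_A(x) = (x + 2)^4, so the eigenvalues are known. The minimal polynomial is
  m_A(x) = Π_λ (x − λ)^{k_λ}
where k_λ is the size of the *largest* Jordan block for λ (equivalently, the smallest k with (A − λI)^k v = 0 for every generalised eigenvector v of λ).

  λ = -2: largest Jordan block has size 3, contributing (x + 2)^3

So m_A(x) = (x + 2)^3 = x^3 + 6*x^2 + 12*x + 8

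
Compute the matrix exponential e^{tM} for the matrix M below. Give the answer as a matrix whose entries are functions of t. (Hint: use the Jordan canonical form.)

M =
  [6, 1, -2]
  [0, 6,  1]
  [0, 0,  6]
e^{tM} =
  [exp(6*t), t*exp(6*t), t^2*exp(6*t)/2 - 2*t*exp(6*t)]
  [0, exp(6*t), t*exp(6*t)]
  [0, 0, exp(6*t)]

Strategy: write M = P · J · P⁻¹ where J is a Jordan canonical form, so e^{tM} = P · e^{tJ} · P⁻¹, and e^{tJ} can be computed block-by-block.

M has Jordan form
J =
  [6, 1, 0]
  [0, 6, 1]
  [0, 0, 6]
(up to reordering of blocks).

Per-block formulas:
  For a 3×3 Jordan block J_3(6): exp(t · J_3(6)) = e^(6t)·(I + t·N + (t^2/2)·N^2), where N is the 3×3 nilpotent shift.

After assembling e^{tJ} and conjugating by P, we get:

e^{tM} =
  [exp(6*t), t*exp(6*t), t^2*exp(6*t)/2 - 2*t*exp(6*t)]
  [0, exp(6*t), t*exp(6*t)]
  [0, 0, exp(6*t)]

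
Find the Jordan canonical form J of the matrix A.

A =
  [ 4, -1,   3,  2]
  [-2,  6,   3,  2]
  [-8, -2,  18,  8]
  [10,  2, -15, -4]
J_3(6) ⊕ J_1(6)

The characteristic polynomial is
  det(x·I − A) = x^4 - 24*x^3 + 216*x^2 - 864*x + 1296 = (x - 6)^4

Eigenvalues and multiplicities (the geometric multiplicity of λ is n − rank(A − λI), which equals the number of Jordan blocks for λ):
  λ = 6: algebraic multiplicity = 4, geometric multiplicity = 2

Determining the block sizes for each eigenvalue:
  λ = 6: with am = 4 and gm = 2, the partition is not yet determined (e.g. several partitions of 4 into 2 parts exist). Let N = A − (6)·I. Computing rank(N^1) = 2, rank(N^2) = 1, rank(N^3) = 0; the number of blocks of size ≥ j is rank(N^{j−1}) − rank(N^j), giving [2, 1, 1]. So we have 1 block(s) of size 3, 1 block(s) of size 1 → block sizes [3, 1]

Assembling the blocks gives a Jordan form
J =
  [6, 1, 0, 0]
  [0, 6, 1, 0]
  [0, 0, 6, 0]
  [0, 0, 0, 6]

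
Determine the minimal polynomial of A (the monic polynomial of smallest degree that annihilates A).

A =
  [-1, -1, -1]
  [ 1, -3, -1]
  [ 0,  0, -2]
x^2 + 4*x + 4

The characteristic polynomial is χ_A(x) = (x + 2)^3, so the eigenvalues are known. The minimal polynomial is
  m_A(x) = Π_λ (x − λ)^{k_λ}
where k_λ is the size of the *largest* Jordan block for λ (equivalently, the smallest k with (A − λI)^k v = 0 for every generalised eigenvector v of λ).

  λ = -2: largest Jordan block has size 2, contributing (x + 2)^2

So m_A(x) = (x + 2)^2 = x^2 + 4*x + 4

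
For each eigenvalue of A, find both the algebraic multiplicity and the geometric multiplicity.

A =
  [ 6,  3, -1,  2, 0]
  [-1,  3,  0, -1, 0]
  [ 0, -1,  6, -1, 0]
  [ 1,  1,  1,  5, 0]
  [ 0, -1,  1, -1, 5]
λ = 5: alg = 5, geom = 3

Step 1 — factor the characteristic polynomial to read off the algebraic multiplicities:
  χ_A(x) = (x - 5)^5

Step 2 — compute geometric multiplicities via the rank-nullity identity g(λ) = n − rank(A − λI):
  rank(A − (5)·I) = 2, so dim ker(A − (5)·I) = n − 2 = 3

Summary:
  λ = 5: algebraic multiplicity = 5, geometric multiplicity = 3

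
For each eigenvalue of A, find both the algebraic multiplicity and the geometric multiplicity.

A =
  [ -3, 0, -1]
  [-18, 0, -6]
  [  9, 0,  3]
λ = 0: alg = 3, geom = 2

Step 1 — factor the characteristic polynomial to read off the algebraic multiplicities:
  χ_A(x) = x^3

Step 2 — compute geometric multiplicities via the rank-nullity identity g(λ) = n − rank(A − λI):
  rank(A − (0)·I) = 1, so dim ker(A − (0)·I) = n − 1 = 2

Summary:
  λ = 0: algebraic multiplicity = 3, geometric multiplicity = 2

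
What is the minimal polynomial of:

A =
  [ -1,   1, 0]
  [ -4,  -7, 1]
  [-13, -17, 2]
x^3 + 6*x^2 + 12*x + 8

The characteristic polynomial is χ_A(x) = (x + 2)^3, so the eigenvalues are known. The minimal polynomial is
  m_A(x) = Π_λ (x − λ)^{k_λ}
where k_λ is the size of the *largest* Jordan block for λ (equivalently, the smallest k with (A − λI)^k v = 0 for every generalised eigenvector v of λ).

  λ = -2: largest Jordan block has size 3, contributing (x + 2)^3

So m_A(x) = (x + 2)^3 = x^3 + 6*x^2 + 12*x + 8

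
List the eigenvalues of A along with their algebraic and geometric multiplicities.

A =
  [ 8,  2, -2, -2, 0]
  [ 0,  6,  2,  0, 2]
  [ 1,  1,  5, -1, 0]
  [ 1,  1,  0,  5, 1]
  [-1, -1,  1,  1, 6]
λ = 6: alg = 5, geom = 3

Step 1 — factor the characteristic polynomial to read off the algebraic multiplicities:
  χ_A(x) = (x - 6)^5

Step 2 — compute geometric multiplicities via the rank-nullity identity g(λ) = n − rank(A − λI):
  rank(A − (6)·I) = 2, so dim ker(A − (6)·I) = n − 2 = 3

Summary:
  λ = 6: algebraic multiplicity = 5, geometric multiplicity = 3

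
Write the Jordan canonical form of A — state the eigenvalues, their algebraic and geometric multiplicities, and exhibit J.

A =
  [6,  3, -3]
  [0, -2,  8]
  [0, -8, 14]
J_2(6) ⊕ J_1(6)

The characteristic polynomial is
  det(x·I − A) = x^3 - 18*x^2 + 108*x - 216 = (x - 6)^3

Eigenvalues and multiplicities (the geometric multiplicity of λ is n − rank(A − λI), which equals the number of Jordan blocks for λ):
  λ = 6: algebraic multiplicity = 3, geometric multiplicity = 2

Determining the block sizes for each eigenvalue:
  λ = 6: 2 blocks summing to 3 forces exactly one block of size 2 and the rest size 1 → block sizes [2, 1]

Assembling the blocks gives a Jordan form
J =
  [6, 1, 0]
  [0, 6, 0]
  [0, 0, 6]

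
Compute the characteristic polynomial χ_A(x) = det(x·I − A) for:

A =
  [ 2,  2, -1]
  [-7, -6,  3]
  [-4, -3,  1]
x^3 + 3*x^2 + 3*x + 1

Expanding det(x·I − A) (e.g. by cofactor expansion or by noting that A is similar to its Jordan form J, which has the same characteristic polynomial as A) gives
  χ_A(x) = x^3 + 3*x^2 + 3*x + 1
which factors as (x + 1)^3. The eigenvalues (with algebraic multiplicities) are λ = -1 with multiplicity 3.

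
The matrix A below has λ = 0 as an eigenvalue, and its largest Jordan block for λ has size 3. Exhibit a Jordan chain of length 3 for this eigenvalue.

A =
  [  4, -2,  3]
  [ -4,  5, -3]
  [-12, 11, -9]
A Jordan chain for λ = 0 of length 3:
v_1 = (-12, 0, 16)ᵀ
v_2 = (4, -4, -12)ᵀ
v_3 = (1, 0, 0)ᵀ

Let N = A − (0)·I. We want v_3 with N^3 v_3 = 0 but N^2 v_3 ≠ 0; then v_{j-1} := N · v_j for j = 3, …, 2.

Pick v_3 = (1, 0, 0)ᵀ.
Then v_2 = N · v_3 = (4, -4, -12)ᵀ.
Then v_1 = N · v_2 = (-12, 0, 16)ᵀ.

Sanity check: (A − (0)·I) v_1 = (0, 0, 0)ᵀ = 0. ✓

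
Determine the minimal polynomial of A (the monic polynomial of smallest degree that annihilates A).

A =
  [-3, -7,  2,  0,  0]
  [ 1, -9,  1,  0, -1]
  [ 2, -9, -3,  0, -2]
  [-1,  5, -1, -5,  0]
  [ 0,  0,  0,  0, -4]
x^4 + 19*x^3 + 135*x^2 + 425*x + 500

The characteristic polynomial is χ_A(x) = (x + 4)*(x + 5)^4, so the eigenvalues are known. The minimal polynomial is
  m_A(x) = Π_λ (x − λ)^{k_λ}
where k_λ is the size of the *largest* Jordan block for λ (equivalently, the smallest k with (A − λI)^k v = 0 for every generalised eigenvector v of λ).

  λ = -5: largest Jordan block has size 3, contributing (x + 5)^3
  λ = -4: largest Jordan block has size 1, contributing (x + 4)

So m_A(x) = (x + 4)*(x + 5)^3 = x^4 + 19*x^3 + 135*x^2 + 425*x + 500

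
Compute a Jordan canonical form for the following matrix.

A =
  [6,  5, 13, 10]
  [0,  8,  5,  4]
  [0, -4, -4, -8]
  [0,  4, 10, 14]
J_3(6) ⊕ J_1(6)

The characteristic polynomial is
  det(x·I − A) = x^4 - 24*x^3 + 216*x^2 - 864*x + 1296 = (x - 6)^4

Eigenvalues and multiplicities (the geometric multiplicity of λ is n − rank(A − λI), which equals the number of Jordan blocks for λ):
  λ = 6: algebraic multiplicity = 4, geometric multiplicity = 2

Determining the block sizes for each eigenvalue:
  λ = 6: with am = 4 and gm = 2, the partition is not yet determined (e.g. several partitions of 4 into 2 parts exist). Let N = A − (6)·I. Computing rank(N^1) = 2, rank(N^2) = 1, rank(N^3) = 0; the number of blocks of size ≥ j is rank(N^{j−1}) − rank(N^j), giving [2, 1, 1]. So we have 1 block(s) of size 3, 1 block(s) of size 1 → block sizes [3, 1]

Assembling the blocks gives a Jordan form
J =
  [6, 1, 0, 0]
  [0, 6, 1, 0]
  [0, 0, 6, 0]
  [0, 0, 0, 6]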